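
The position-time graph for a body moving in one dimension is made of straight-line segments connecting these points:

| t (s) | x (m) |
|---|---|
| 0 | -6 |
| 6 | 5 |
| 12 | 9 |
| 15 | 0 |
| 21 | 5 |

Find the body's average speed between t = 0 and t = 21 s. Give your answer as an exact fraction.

29/21 m/s

Average speed = (total path length)/(elapsed time); on a piecewise-linear x-t graph the path length is Σ|Δx|.
0–6 s: |Δx| = |5 − -6| = 11 m
6–12 s: |Δx| = |9 − 5| = 4 m
12–15 s: |Δx| = |0 − 9| = 9 m
15–21 s: |Δx| = |5 − 0| = 5 m
Total path = 29 m; average speed = 29/21 = 29/21 m/s.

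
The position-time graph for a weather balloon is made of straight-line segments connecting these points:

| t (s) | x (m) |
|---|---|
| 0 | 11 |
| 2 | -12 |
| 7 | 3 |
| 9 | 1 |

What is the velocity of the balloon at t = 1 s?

Velocity is the slope of the x-t graph on 0–2 s: (-12 − 11)/(2 − 0) = -11.5 m/s.

-11.5 m/s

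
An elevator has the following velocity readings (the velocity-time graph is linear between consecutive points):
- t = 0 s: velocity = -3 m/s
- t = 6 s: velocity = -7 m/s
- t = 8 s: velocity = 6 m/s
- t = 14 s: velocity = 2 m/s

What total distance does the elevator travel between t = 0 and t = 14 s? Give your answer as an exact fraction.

Distance (not displacement) is the total path length: add the absolute areas under v-t.
0–6 s: |½(-3 + -7)(6)| = 30 m
6–8 s: v = 0 at t = 92/13 s; triangle areas 49/13 + 36/13 = 85/13 m
8–14 s: |½(6 + 2)(6)| = 24 m
Total distance = 787/13 m

787/13 m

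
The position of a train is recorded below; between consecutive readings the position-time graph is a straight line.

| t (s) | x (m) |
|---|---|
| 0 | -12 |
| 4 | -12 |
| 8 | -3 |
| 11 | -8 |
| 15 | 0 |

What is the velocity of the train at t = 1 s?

Velocity is the slope of the x-t graph on 0–4 s: (-12 − -12)/(4 − 0) = 0 m/s.

0 m/s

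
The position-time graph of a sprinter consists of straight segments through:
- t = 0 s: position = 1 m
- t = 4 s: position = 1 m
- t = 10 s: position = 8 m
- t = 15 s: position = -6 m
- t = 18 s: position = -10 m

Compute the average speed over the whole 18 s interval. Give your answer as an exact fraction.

25/18 m/s

Average speed = (total path length)/(elapsed time); on a piecewise-linear x-t graph the path length is Σ|Δx|.
0–4 s: |Δx| = |1 − 1| = 0 m
4–10 s: |Δx| = |8 − 1| = 7 m
10–15 s: |Δx| = |-6 − 8| = 14 m
15–18 s: |Δx| = |-10 − -6| = 4 m
Total path = 25 m; average speed = 25/18 = 25/18 m/s.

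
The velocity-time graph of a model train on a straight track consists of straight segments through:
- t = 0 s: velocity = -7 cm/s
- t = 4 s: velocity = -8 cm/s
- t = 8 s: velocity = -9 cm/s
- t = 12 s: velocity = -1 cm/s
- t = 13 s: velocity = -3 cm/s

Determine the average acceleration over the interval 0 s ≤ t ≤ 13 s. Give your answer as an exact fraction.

4/13 cm/s²

Average acceleration = Δv/Δt = (-3 − -7)/(13 − 0) = 4/13 cm/s².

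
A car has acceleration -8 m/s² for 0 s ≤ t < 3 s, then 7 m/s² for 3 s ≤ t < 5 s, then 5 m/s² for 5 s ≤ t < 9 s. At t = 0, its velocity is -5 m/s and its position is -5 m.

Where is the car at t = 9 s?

-120 m

On each constant-a segment, Δv = aΔt and Δx = v₀Δt + ½aΔt²; chain segment to segment.
0–3 s: v starts -5 m/s; Δx = -5·3 + ½·-8·3² = -51 m; v ends -29 m/s.
3–5 s: v starts -29 m/s; Δx = -29·2 + ½·7·2² = -44 m; v ends -15 m/s.
5–9 s: v starts -15 m/s; Δx = -15·4 + ½·5·4² = -20 m; v ends 5 m/s.
x(9) = -5 + Σ Δx = -120 m.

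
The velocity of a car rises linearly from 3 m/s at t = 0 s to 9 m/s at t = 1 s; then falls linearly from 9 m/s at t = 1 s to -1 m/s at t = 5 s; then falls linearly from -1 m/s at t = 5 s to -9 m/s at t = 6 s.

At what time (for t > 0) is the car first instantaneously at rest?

t = 4.6 s

v changes sign on 1–5 s (from 9 to -1); the graph is linear there, so v = 0 at t = 1 + (-9)·(5 − 1)/(-1 − 9) = 4.6 s.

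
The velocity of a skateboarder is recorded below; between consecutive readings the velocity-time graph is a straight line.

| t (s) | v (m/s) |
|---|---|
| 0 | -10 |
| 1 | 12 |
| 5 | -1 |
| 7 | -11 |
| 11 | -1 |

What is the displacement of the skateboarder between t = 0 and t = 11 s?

-13 m

Net displacement equals the area under the velocity-time graph (areas below the axis count negative).
0–1 s: ½(-10 + 12)(1) = 1 m
1–5 s: ½(12 + -1)(4) = 22 m
5–7 s: ½(-1 + -11)(2) = -12 m
7–11 s: ½(-11 + -1)(4) = -24 m
Net displacement = -13 m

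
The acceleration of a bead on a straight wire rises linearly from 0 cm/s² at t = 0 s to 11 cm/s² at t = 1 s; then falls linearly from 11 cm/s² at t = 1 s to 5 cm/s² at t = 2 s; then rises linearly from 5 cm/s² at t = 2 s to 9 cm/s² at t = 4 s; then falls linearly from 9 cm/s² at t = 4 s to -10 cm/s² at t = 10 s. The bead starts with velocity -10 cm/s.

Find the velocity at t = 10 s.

Δv equals the area under the a-t graph; then v = v₀ + Δv.
0–1 s: ½(0 + 11)(1) = 5.5 cm/s
1–2 s: ½(11 + 5)(1) = 8 cm/s
2–4 s: ½(5 + 9)(2) = 14 cm/s
4–10 s: ½(9 + -10)(6) = -3 cm/s
Δv = 24.5 cm/s, so v(10) = -10 + (24.5) = 14.5 cm/s.

14.5 cm/s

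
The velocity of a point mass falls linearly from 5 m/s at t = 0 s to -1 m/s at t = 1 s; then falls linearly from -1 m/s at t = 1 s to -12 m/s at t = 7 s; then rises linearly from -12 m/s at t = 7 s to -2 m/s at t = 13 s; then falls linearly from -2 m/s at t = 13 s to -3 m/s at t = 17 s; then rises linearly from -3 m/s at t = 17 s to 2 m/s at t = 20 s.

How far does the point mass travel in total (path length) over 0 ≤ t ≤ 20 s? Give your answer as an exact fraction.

1456/15 m

Distance (not displacement) is the total path length: add the absolute areas under v-t.
0–1 s: v = 0 at t = 5/6 s; triangle areas 25/12 + 1/12 = 13/6 m
1–7 s: |½(-1 + -12)(6)| = 39 m
7–13 s: |½(-12 + -2)(6)| = 42 m
13–17 s: |½(-2 + -3)(4)| = 10 m
17–20 s: v = 0 at t = 18.8 s; triangle areas 2.7 + 1.2 = 3.9 m
Total distance = 1456/15 m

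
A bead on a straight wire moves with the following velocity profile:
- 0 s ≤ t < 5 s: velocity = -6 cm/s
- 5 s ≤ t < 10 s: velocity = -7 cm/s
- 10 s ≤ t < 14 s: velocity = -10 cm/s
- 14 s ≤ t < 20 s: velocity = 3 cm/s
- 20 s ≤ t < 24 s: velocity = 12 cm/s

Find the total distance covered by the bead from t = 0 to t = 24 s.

Total distance travelled is ∫|v| dt — sum the magnitudes of each area piece.
0–5 s: |-6| × 5 = 30 cm
5–10 s: |-7| × 5 = 35 cm
10–14 s: |-10| × 4 = 40 cm
14–20 s: |3| × 6 = 18 cm
20–24 s: |12| × 4 = 48 cm
Total distance = 171 cm

171 cm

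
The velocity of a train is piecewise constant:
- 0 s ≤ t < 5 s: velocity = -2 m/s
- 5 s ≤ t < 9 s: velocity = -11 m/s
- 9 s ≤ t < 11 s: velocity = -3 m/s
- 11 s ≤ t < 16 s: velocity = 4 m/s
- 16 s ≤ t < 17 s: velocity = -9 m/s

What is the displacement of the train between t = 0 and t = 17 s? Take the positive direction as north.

Net displacement equals the area under the velocity-time graph (areas below the axis count negative).
0–5 s: -2 × 5 = -10 m
5–9 s: -11 × 4 = -44 m
9–11 s: -3 × 2 = -6 m
11–16 s: 4 × 5 = 20 m
16–17 s: -9 × 1 = -9 m
Net displacement = -49 m

-49 m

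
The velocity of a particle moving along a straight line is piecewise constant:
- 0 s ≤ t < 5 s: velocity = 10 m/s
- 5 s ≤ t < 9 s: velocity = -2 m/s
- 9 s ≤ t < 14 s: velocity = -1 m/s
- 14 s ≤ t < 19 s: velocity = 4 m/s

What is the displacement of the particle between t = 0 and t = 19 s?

57 m

Net displacement equals the area under the velocity-time graph (areas below the axis count negative).
0–5 s: 10 × 5 = 50 m
5–9 s: -2 × 4 = -8 m
9–14 s: -1 × 5 = -5 m
14–19 s: 4 × 5 = 20 m
Net displacement = 57 m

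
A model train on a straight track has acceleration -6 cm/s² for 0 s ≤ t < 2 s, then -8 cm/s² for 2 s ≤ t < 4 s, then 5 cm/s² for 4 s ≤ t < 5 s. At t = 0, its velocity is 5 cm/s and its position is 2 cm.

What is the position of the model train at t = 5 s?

On each constant-a segment, Δv = aΔt and Δx = v₀Δt + ½aΔt²; chain segment to segment.
0–2 s: v starts 5 cm/s; Δx = 5·2 + ½·-6·2² = -2 cm; v ends -7 cm/s.
2–4 s: v starts -7 cm/s; Δx = -7·2 + ½·-8·2² = -30 cm; v ends -23 cm/s.
4–5 s: v starts -23 cm/s; Δx = -23·1 + ½·5·1² = -20.5 cm; v ends -18 cm/s.
x(5) = 2 + Σ Δx = -50.5 cm.

-50.5 cm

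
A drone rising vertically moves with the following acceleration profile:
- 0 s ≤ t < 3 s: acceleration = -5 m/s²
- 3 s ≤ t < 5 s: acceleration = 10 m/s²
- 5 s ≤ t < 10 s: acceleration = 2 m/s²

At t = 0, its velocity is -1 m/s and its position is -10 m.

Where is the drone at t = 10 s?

-2.5 m

On each constant-a segment, Δv = aΔt and Δx = v₀Δt + ½aΔt²; chain segment to segment.
0–3 s: v starts -1 m/s; Δx = -1·3 + ½·-5·3² = -25.5 m; v ends -16 m/s.
3–5 s: v starts -16 m/s; Δx = -16·2 + ½·10·2² = -12 m; v ends 4 m/s.
5–10 s: v starts 4 m/s; Δx = 4·5 + ½·2·5² = 45 m; v ends 14 m/s.
x(10) = -10 + Σ Δx = -2.5 m.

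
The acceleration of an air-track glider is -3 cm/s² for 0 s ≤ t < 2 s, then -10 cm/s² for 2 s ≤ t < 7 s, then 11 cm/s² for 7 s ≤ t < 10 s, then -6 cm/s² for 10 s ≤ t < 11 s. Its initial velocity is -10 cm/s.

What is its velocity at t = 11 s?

-39 cm/s

Δv equals the area under the a-t graph; then v = v₀ + Δv.
0–2 s: -3 × 2 = -6 cm/s
2–7 s: -10 × 5 = -50 cm/s
7–10 s: 11 × 3 = 33 cm/s
10–11 s: -6 × 1 = -6 cm/s
Δv = -29 cm/s, so v(11) = -10 + (-29) = -39 cm/s.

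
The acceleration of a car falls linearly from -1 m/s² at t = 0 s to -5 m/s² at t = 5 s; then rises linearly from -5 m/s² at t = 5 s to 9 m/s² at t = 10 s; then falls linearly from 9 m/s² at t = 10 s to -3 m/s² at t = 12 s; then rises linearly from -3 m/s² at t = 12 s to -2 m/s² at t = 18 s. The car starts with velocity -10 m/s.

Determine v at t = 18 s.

Δv equals the area under the a-t graph; then v = v₀ + Δv.
0–5 s: ½(-1 + -5)(5) = -15 m/s
5–10 s: ½(-5 + 9)(5) = 10 m/s
10–12 s: ½(9 + -3)(2) = 6 m/s
12–18 s: ½(-3 + -2)(6) = -15 m/s
Δv = -14 m/s, so v(18) = -10 + (-14) = -24 m/s.

-24 m/s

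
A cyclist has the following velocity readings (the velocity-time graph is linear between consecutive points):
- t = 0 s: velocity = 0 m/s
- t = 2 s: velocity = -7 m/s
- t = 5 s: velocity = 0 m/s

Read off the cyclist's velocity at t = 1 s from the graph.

On 0–2 s the graph is linear from 0 to -7 m/s: v(1) = 0 + (-7 − 0)·(1 − 0)/(2 − 0) = -3.5 m/s.

-3.5 m/s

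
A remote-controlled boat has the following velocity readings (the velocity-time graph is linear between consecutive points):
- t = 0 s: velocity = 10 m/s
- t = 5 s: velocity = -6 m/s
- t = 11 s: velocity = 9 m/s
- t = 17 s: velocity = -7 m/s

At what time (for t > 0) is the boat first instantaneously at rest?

v changes sign on 0–5 s (from 10 to -6); the graph is linear there, so v = 0 at t = 0 + (-10)·(5 − 0)/(-6 − 10) = 3.125 s.

t = 3.125 s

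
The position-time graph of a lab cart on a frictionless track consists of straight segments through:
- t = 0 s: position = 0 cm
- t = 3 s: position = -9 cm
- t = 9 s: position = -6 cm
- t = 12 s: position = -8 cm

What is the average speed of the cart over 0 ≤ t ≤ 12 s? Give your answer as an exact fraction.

7/6 cm/s

Average speed = (total path length)/(elapsed time); on a piecewise-linear x-t graph the path length is Σ|Δx|.
0–3 s: |Δx| = |-9 − 0| = 9 cm
3–9 s: |Δx| = |-6 − -9| = 3 cm
9–12 s: |Δx| = |-8 − -6| = 2 cm
Total path = 14 cm; average speed = 14/12 = 7/6 cm/s.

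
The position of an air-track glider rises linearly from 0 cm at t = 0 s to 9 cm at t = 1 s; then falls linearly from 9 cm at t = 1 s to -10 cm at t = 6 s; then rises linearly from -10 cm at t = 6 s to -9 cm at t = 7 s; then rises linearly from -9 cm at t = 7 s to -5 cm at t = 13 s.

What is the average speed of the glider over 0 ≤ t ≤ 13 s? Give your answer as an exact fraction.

Average speed = (total path length)/(elapsed time); on a piecewise-linear x-t graph the path length is Σ|Δx|.
0–1 s: |Δx| = |9 − 0| = 9 cm
1–6 s: |Δx| = |-10 − 9| = 19 cm
6–7 s: |Δx| = |-9 − -10| = 1 cm
7–13 s: |Δx| = |-5 − -9| = 4 cm
Total path = 33 cm; average speed = 33/13 = 33/13 cm/s.

33/13 cm/s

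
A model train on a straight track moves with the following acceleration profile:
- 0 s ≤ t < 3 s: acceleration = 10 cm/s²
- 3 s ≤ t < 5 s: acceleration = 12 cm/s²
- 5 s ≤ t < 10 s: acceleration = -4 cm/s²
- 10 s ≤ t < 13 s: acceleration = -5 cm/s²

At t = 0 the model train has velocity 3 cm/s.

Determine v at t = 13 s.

Δv equals the area under the a-t graph; then v = v₀ + Δv.
0–3 s: 10 × 3 = 30 cm/s
3–5 s: 12 × 2 = 24 cm/s
5–10 s: -4 × 5 = -20 cm/s
10–13 s: -5 × 3 = -15 cm/s
Δv = 19 cm/s, so v(13) = 3 + (19) = 22 cm/s.

22 cm/s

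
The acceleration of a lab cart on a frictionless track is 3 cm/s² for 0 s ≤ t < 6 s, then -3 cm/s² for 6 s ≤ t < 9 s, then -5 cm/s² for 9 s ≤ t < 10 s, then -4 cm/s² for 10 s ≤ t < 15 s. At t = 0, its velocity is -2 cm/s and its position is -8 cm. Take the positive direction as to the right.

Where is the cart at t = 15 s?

33 cm

On each constant-a segment, Δv = aΔt and Δx = v₀Δt + ½aΔt²; chain segment to segment.
0–6 s: v starts -2 cm/s; Δx = -2·6 + ½·3·6² = 42 cm; v ends 16 cm/s.
6–9 s: v starts 16 cm/s; Δx = 16·3 + ½·-3·3² = 34.5 cm; v ends 7 cm/s.
9–10 s: v starts 7 cm/s; Δx = 7·1 + ½·-5·1² = 4.5 cm; v ends 2 cm/s.
10–15 s: v starts 2 cm/s; Δx = 2·5 + ½·-4·5² = -40 cm; v ends -18 cm/s.
x(15) = -8 + Σ Δx = 33 cm.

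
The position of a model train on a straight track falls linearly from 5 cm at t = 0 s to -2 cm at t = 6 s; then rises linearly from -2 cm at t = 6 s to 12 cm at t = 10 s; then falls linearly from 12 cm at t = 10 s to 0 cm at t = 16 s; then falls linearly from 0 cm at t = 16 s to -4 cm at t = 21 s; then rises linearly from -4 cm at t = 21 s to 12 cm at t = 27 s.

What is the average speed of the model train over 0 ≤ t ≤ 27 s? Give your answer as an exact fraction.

Average speed = (total path length)/(elapsed time); on a piecewise-linear x-t graph the path length is Σ|Δx|.
0–6 s: |Δx| = |-2 − 5| = 7 cm
6–10 s: |Δx| = |12 − -2| = 14 cm
10–16 s: |Δx| = |0 − 12| = 12 cm
16–21 s: |Δx| = |-4 − 0| = 4 cm
21–27 s: |Δx| = |12 − -4| = 16 cm
Total path = 53 cm; average speed = 53/27 = 53/27 cm/s.

53/27 cm/s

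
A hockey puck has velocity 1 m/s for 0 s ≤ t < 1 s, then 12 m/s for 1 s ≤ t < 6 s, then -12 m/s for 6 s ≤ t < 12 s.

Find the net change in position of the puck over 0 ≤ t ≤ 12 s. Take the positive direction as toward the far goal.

Displacement is the signed area under the v-t curve.
0–1 s: 1 × 1 = 1 m
1–6 s: 12 × 5 = 60 m
6–12 s: -12 × 6 = -72 m
Net displacement = -11 m

-11 m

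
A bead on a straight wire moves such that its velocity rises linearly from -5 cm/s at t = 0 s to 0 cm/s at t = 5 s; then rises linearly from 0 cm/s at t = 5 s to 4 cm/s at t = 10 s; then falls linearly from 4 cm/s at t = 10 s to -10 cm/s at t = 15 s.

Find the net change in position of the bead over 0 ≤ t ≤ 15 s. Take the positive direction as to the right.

Net displacement equals the area under the velocity-time graph (areas below the axis count negative).
0–5 s: ½(-5 + 0)(5) = -12.5 cm
5–10 s: ½(0 + 4)(5) = 10 cm
10–15 s: ½(4 + -10)(5) = -15 cm
Net displacement = -17.5 cm

-17.5 cm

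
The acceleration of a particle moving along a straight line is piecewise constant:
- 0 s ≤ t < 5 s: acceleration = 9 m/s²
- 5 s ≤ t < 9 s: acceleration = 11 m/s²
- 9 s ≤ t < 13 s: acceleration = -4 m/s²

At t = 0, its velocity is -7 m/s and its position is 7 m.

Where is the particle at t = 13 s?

On each constant-a segment, Δv = aΔt and Δx = v₀Δt + ½aΔt²; chain segment to segment.
0–5 s: v starts -7 m/s; Δx = -7·5 + ½·9·5² = 77.5 m; v ends 38 m/s.
5–9 s: v starts 38 m/s; Δx = 38·4 + ½·11·4² = 240 m; v ends 82 m/s.
9–13 s: v starts 82 m/s; Δx = 82·4 + ½·-4·4² = 296 m; v ends 66 m/s.
x(13) = 7 + Σ Δx = 620.5 m.

620.5 m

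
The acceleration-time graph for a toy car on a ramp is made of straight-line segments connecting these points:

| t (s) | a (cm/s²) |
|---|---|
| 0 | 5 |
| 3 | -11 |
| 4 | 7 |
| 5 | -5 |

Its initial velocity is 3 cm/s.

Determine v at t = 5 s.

-7 cm/s

Δv equals the area under the a-t graph; then v = v₀ + Δv.
0–3 s: ½(5 + -11)(3) = -9 cm/s
3–4 s: ½(-11 + 7)(1) = -2 cm/s
4–5 s: ½(7 + -5)(1) = 1 cm/s
Δv = -10 cm/s, so v(5) = 3 + (-10) = -7 cm/s.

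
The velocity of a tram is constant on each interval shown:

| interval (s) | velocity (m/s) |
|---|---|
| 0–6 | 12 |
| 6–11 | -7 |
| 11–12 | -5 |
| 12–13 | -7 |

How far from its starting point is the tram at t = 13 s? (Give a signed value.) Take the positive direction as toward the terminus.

25 m

Net displacement equals the area under the velocity-time graph (areas below the axis count negative).
0–6 s: 12 × 6 = 72 m
6–11 s: -7 × 5 = -35 m
11–12 s: -5 × 1 = -5 m
12–13 s: -7 × 1 = -7 m
Net displacement = 25 m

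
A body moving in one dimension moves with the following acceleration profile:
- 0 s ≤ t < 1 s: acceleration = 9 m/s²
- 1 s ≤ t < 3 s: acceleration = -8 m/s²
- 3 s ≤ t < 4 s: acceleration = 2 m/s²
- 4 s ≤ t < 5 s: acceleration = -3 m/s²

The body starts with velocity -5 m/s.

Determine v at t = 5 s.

-13 m/s

Δv equals the area under the a-t graph; then v = v₀ + Δv.
0–1 s: 9 × 1 = 9 m/s
1–3 s: -8 × 2 = -16 m/s
3–4 s: 2 × 1 = 2 m/s
4–5 s: -3 × 1 = -3 m/s
Δv = -8 m/s, so v(5) = -5 + (-8) = -13 m/s.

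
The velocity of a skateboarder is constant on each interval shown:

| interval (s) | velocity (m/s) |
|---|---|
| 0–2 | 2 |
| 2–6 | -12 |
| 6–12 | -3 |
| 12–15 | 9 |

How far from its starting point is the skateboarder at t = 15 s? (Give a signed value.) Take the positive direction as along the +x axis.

Net displacement equals the area under the velocity-time graph (areas below the axis count negative).
0–2 s: 2 × 2 = 4 m
2–6 s: -12 × 4 = -48 m
6–12 s: -3 × 6 = -18 m
12–15 s: 9 × 3 = 27 m
Net displacement = -35 m

-35 m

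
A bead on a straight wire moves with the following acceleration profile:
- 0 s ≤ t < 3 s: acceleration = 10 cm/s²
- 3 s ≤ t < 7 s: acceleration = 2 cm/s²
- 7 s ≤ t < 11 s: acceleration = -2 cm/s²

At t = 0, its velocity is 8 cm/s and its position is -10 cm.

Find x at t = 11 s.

On each constant-a segment, Δv = aΔt and Δx = v₀Δt + ½aΔt²; chain segment to segment.
0–3 s: v starts 8 cm/s; Δx = 8·3 + ½·10·3² = 69 cm; v ends 38 cm/s.
3–7 s: v starts 38 cm/s; Δx = 38·4 + ½·2·4² = 168 cm; v ends 46 cm/s.
7–11 s: v starts 46 cm/s; Δx = 46·4 + ½·-2·4² = 168 cm; v ends 38 cm/s.
x(11) = -10 + Σ Δx = 395 cm.

395 cm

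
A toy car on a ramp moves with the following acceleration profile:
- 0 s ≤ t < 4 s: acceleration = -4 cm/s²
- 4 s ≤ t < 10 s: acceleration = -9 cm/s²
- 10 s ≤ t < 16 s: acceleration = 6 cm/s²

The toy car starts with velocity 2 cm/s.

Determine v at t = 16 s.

Δv equals the area under the a-t graph; then v = v₀ + Δv.
0–4 s: -4 × 4 = -16 cm/s
4–10 s: -9 × 6 = -54 cm/s
10–16 s: 6 × 6 = 36 cm/s
Δv = -34 cm/s, so v(16) = 2 + (-34) = -32 cm/s.

-32 cm/s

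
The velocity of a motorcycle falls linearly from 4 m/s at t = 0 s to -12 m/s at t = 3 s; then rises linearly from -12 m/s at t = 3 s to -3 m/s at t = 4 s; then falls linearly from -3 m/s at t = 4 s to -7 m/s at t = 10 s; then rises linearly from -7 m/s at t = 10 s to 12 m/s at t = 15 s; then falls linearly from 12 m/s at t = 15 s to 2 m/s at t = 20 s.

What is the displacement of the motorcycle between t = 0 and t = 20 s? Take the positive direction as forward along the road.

Displacement is the signed area under the v-t curve.
0–3 s: ½(4 + -12)(3) = -12 m
3–4 s: ½(-12 + -3)(1) = -7.5 m
4–10 s: ½(-3 + -7)(6) = -30 m
10–15 s: ½(-7 + 12)(5) = 12.5 m
15–20 s: ½(12 + 2)(5) = 35 m
Net displacement = -2 m

-2 m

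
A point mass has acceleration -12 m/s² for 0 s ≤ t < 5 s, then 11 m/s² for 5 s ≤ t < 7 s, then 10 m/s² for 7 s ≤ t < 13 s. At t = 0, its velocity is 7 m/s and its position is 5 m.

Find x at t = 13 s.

On each constant-a segment, Δv = aΔt and Δx = v₀Δt + ½aΔt²; chain segment to segment.
0–5 s: v starts 7 m/s; Δx = 7·5 + ½·-12·5² = -115 m; v ends -53 m/s.
5–7 s: v starts -53 m/s; Δx = -53·2 + ½·11·2² = -84 m; v ends -31 m/s.
7–13 s: v starts -31 m/s; Δx = -31·6 + ½·10·6² = -6 m; v ends 29 m/s.
x(13) = 5 + Σ Δx = -200 m.

-200 m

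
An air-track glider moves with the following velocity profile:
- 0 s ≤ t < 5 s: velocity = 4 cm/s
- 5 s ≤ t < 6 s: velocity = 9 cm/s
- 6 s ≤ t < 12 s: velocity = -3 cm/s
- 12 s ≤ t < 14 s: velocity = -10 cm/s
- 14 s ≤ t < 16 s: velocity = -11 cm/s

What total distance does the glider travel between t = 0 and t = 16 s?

Total distance travelled is ∫|v| dt — sum the magnitudes of each area piece.
0–5 s: |4| × 5 = 20 cm
5–6 s: |9| × 1 = 9 cm
6–12 s: |-3| × 6 = 18 cm
12–14 s: |-10| × 2 = 20 cm
14–16 s: |-11| × 2 = 22 cm
Total distance = 89 cm

89 cm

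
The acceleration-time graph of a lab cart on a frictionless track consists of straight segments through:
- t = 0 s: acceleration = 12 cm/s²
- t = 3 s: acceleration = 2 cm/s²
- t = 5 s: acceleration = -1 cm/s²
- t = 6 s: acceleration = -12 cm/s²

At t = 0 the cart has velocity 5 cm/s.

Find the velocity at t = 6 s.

20.5 cm/s

Δv equals the area under the a-t graph; then v = v₀ + Δv.
0–3 s: ½(12 + 2)(3) = 21 cm/s
3–5 s: ½(2 + -1)(2) = 1 cm/s
5–6 s: ½(-1 + -12)(1) = -6.5 cm/s
Δv = 15.5 cm/s, so v(6) = 5 + (15.5) = 20.5 cm/s.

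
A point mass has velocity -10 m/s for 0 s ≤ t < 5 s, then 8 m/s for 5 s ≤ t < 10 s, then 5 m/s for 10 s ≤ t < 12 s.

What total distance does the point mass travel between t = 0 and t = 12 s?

100 m

Total distance travelled is ∫|v| dt — sum the magnitudes of each area piece.
0–5 s: |-10| × 5 = 50 m
5–10 s: |8| × 5 = 40 m
10–12 s: |5| × 2 = 10 m
Total distance = 100 m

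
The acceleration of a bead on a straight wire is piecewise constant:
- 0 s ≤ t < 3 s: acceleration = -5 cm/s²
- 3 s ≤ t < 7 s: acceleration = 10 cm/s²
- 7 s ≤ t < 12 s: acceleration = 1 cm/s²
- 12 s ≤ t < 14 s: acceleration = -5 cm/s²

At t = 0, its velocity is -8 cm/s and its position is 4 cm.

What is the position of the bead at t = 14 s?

On each constant-a segment, Δv = aΔt and Δx = v₀Δt + ½aΔt²; chain segment to segment.
0–3 s: v starts -8 cm/s; Δx = -8·3 + ½·-5·3² = -46.5 cm; v ends -23 cm/s.
3–7 s: v starts -23 cm/s; Δx = -23·4 + ½·10·4² = -12 cm; v ends 17 cm/s.
7–12 s: v starts 17 cm/s; Δx = 17·5 + ½·1·5² = 97.5 cm; v ends 22 cm/s.
12–14 s: v starts 22 cm/s; Δx = 22·2 + ½·-5·2² = 34 cm; v ends 12 cm/s.
x(14) = 4 + Σ Δx = 77 cm.

77 cm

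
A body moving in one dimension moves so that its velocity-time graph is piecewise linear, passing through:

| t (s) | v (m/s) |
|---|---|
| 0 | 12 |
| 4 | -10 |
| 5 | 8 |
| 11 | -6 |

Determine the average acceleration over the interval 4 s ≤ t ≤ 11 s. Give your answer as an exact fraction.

4/7 m/s²

Average acceleration = Δv/Δt = (-6 − -10)/(11 − 4) = 4/7 m/s².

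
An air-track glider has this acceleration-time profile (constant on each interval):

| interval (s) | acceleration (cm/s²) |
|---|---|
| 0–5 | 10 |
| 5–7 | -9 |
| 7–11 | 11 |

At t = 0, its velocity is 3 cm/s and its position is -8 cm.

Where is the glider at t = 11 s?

On each constant-a segment, Δv = aΔt and Δx = v₀Δt + ½aΔt²; chain segment to segment.
0–5 s: v starts 3 cm/s; Δx = 3·5 + ½·10·5² = 140 cm; v ends 53 cm/s.
5–7 s: v starts 53 cm/s; Δx = 53·2 + ½·-9·2² = 88 cm; v ends 35 cm/s.
7–11 s: v starts 35 cm/s; Δx = 35·4 + ½·11·4² = 228 cm; v ends 79 cm/s.
x(11) = -8 + Σ Δx = 448 cm.

448 cm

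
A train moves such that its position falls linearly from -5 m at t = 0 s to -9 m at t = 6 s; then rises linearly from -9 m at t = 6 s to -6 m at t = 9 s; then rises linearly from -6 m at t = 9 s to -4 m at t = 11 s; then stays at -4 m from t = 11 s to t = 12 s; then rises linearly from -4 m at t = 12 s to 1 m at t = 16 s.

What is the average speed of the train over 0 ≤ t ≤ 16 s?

0.875 m/s

Average speed = (total path length)/(elapsed time); on a piecewise-linear x-t graph the path length is Σ|Δx|.
0–6 s: |Δx| = |-9 − -5| = 4 m
6–9 s: |Δx| = |-6 − -9| = 3 m
9–11 s: |Δx| = |-4 − -6| = 2 m
11–12 s: |Δx| = |-4 − -4| = 0 m
12–16 s: |Δx| = |1 − -4| = 5 m
Total path = 14 m; average speed = 14/16 = 0.875 m/s.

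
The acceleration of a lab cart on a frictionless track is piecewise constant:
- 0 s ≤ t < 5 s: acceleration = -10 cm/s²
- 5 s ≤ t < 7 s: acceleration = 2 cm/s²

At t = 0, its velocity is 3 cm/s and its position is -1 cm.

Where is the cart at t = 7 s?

-201 cm

On each constant-a segment, Δv = aΔt and Δx = v₀Δt + ½aΔt²; chain segment to segment.
0–5 s: v starts 3 cm/s; Δx = 3·5 + ½·-10·5² = -110 cm; v ends -47 cm/s.
5–7 s: v starts -47 cm/s; Δx = -47·2 + ½·2·2² = -90 cm; v ends -43 cm/s.
x(7) = -1 + Σ Δx = -201 cm.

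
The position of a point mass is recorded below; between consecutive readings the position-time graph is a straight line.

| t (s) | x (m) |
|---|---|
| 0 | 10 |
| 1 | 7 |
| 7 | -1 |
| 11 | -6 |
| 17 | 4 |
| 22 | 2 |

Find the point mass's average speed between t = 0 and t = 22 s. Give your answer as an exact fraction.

Average speed = (total path length)/(elapsed time); on a piecewise-linear x-t graph the path length is Σ|Δx|.
0–1 s: |Δx| = |7 − 10| = 3 m
1–7 s: |Δx| = |-1 − 7| = 8 m
7–11 s: |Δx| = |-6 − -1| = 5 m
11–17 s: |Δx| = |4 − -6| = 10 m
17–22 s: |Δx| = |2 − 4| = 2 m
Total path = 28 m; average speed = 28/22 = 14/11 m/s.

14/11 m/s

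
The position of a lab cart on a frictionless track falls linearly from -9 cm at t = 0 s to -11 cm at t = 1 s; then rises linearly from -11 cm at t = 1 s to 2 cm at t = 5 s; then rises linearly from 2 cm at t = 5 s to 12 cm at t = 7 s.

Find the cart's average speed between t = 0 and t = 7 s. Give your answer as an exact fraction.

25/7 cm/s

Average speed = (total path length)/(elapsed time); on a piecewise-linear x-t graph the path length is Σ|Δx|.
0–1 s: |Δx| = |-11 − -9| = 2 cm
1–5 s: |Δx| = |2 − -11| = 13 cm
5–7 s: |Δx| = |12 − 2| = 10 cm
Total path = 25 cm; average speed = 25/7 = 25/7 cm/s.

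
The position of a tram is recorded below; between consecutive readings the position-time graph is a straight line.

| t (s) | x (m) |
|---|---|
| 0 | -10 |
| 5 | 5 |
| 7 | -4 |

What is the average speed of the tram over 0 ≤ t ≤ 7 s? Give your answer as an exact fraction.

24/7 m/s

Average speed = (total path length)/(elapsed time); on a piecewise-linear x-t graph the path length is Σ|Δx|.
0–5 s: |Δx| = |5 − -10| = 15 m
5–7 s: |Δx| = |-4 − 5| = 9 m
Total path = 24 m; average speed = 24/7 = 24/7 m/s.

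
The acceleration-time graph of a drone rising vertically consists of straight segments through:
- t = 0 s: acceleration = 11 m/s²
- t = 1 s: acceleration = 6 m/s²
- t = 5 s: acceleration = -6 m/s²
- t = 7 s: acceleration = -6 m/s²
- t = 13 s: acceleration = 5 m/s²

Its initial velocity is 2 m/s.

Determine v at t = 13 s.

-4.5 m/s

Δv equals the area under the a-t graph; then v = v₀ + Δv.
0–1 s: ½(11 + 6)(1) = 8.5 m/s
1–5 s: ½(6 + -6)(4) = 0 m/s
5–7 s: -6 × 2 = -12 m/s
7–13 s: ½(-6 + 5)(6) = -3 m/s
Δv = -6.5 m/s, so v(13) = 2 + (-6.5) = -4.5 m/s.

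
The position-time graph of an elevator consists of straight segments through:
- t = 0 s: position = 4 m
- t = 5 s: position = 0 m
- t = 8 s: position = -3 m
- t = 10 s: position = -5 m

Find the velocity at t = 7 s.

-1 m/s

Velocity is the slope of the x-t graph on 5–8 s: (-3 − 0)/(8 − 5) = -1 m/s.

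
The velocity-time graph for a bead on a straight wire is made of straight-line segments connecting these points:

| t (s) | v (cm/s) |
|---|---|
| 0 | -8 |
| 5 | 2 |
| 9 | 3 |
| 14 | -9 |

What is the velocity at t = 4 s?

0 cm/s

On 0–5 s the graph is linear from -8 to 2 cm/s: v(4) = -8 + (2 − -8)·(4 − 0)/(5 − 0) = 0 cm/s.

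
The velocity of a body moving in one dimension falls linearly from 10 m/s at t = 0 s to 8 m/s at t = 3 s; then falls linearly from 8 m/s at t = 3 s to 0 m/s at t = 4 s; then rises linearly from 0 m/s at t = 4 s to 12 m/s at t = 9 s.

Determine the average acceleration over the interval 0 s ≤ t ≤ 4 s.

-2.5 m/s²

Average acceleration = Δv/Δt = (0 − 10)/(4 − 0) = -2.5 m/s².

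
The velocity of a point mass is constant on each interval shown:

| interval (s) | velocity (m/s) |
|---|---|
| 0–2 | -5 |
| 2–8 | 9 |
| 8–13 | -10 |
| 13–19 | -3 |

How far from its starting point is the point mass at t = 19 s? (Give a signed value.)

Displacement is the signed area under the v-t curve.
0–2 s: -5 × 2 = -10 m
2–8 s: 9 × 6 = 54 m
8–13 s: -10 × 5 = -50 m
13–19 s: -3 × 6 = -18 m
Net displacement = -24 m

-24 m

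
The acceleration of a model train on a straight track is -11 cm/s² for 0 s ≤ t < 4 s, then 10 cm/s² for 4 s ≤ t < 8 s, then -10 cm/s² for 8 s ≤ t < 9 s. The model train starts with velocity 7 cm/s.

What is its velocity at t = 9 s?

Δv equals the area under the a-t graph; then v = v₀ + Δv.
0–4 s: -11 × 4 = -44 cm/s
4–8 s: 10 × 4 = 40 cm/s
8–9 s: -10 × 1 = -10 cm/s
Δv = -14 cm/s, so v(9) = 7 + (-14) = -7 cm/s.

-7 cm/s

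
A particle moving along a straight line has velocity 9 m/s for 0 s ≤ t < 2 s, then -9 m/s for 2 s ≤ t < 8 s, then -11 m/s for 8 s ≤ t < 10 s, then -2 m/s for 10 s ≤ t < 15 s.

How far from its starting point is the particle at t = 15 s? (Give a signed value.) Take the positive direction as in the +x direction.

Net displacement equals the area under the velocity-time graph (areas below the axis count negative).
0–2 s: 9 × 2 = 18 m
2–8 s: -9 × 6 = -54 m
8–10 s: -11 × 2 = -22 m
10–15 s: -2 × 5 = -10 m
Net displacement = -68 m

-68 m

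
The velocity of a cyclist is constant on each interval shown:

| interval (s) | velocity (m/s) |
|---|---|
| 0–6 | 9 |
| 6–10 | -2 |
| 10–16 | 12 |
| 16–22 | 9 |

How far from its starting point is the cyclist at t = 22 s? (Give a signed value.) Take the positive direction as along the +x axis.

172 m

Displacement is the signed area under the v-t curve.
0–6 s: 9 × 6 = 54 m
6–10 s: -2 × 4 = -8 m
10–16 s: 12 × 6 = 72 m
16–22 s: 9 × 6 = 54 m
Net displacement = 172 m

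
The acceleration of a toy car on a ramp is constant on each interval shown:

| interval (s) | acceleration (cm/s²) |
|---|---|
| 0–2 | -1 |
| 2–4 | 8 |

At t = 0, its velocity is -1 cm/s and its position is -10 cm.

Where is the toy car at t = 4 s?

-4 cm

On each constant-a segment, Δv = aΔt and Δx = v₀Δt + ½aΔt²; chain segment to segment.
0–2 s: v starts -1 cm/s; Δx = -1·2 + ½·-1·2² = -4 cm; v ends -3 cm/s.
2–4 s: v starts -3 cm/s; Δx = -3·2 + ½·8·2² = 10 cm; v ends 13 cm/s.
x(4) = -10 + Σ Δx = -4 cm.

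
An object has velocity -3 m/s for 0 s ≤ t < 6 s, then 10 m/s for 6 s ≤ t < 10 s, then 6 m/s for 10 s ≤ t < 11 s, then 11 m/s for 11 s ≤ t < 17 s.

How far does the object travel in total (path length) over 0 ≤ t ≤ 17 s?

Total distance travelled is ∫|v| dt — sum the magnitudes of each area piece.
0–6 s: |-3| × 6 = 18 m
6–10 s: |10| × 4 = 40 m
10–11 s: |6| × 1 = 6 m
11–17 s: |11| × 6 = 66 m
Total distance = 130 m

130 m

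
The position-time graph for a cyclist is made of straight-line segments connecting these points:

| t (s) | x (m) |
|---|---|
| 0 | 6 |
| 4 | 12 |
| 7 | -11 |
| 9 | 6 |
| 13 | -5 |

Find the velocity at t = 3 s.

1.5 m/s

Velocity is the slope of the x-t graph on 0–4 s: (12 − 6)/(4 − 0) = 1.5 m/s.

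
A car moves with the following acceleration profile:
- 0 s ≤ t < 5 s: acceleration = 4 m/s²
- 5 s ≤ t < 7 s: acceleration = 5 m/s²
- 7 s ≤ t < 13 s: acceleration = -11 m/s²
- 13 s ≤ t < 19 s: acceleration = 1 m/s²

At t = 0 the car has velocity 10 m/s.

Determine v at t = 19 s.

-20 m/s

Δv equals the area under the a-t graph; then v = v₀ + Δv.
0–5 s: 4 × 5 = 20 m/s
5–7 s: 5 × 2 = 10 m/s
7–13 s: -11 × 6 = -66 m/s
13–19 s: 1 × 6 = 6 m/s
Δv = -30 m/s, so v(19) = 10 + (-30) = -20 m/s.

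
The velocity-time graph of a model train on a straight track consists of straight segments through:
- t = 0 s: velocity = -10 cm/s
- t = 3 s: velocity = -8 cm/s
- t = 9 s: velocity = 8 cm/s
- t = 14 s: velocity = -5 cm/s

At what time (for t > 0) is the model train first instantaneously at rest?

v changes sign on 3–9 s (from -8 to 8); the graph is linear there, so v = 0 at t = 3 + (8)·(9 − 3)/(8 − -8) = 6 s.

t = 6 s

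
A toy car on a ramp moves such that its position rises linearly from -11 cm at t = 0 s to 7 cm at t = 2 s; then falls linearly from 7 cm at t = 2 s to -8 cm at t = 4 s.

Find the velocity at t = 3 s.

-7.5 cm/s

Velocity is the slope of the x-t graph on 2–4 s: (-8 − 7)/(4 − 2) = -7.5 cm/s.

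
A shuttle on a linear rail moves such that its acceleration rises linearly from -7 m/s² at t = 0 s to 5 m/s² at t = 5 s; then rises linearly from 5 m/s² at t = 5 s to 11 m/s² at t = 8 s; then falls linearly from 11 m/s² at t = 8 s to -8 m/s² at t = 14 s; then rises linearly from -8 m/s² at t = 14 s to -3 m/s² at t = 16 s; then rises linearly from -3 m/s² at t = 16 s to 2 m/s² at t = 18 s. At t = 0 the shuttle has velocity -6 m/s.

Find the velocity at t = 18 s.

10 m/s

Δv equals the area under the a-t graph; then v = v₀ + Δv.
0–5 s: ½(-7 + 5)(5) = -5 m/s
5–8 s: ½(5 + 11)(3) = 24 m/s
8–14 s: ½(11 + -8)(6) = 9 m/s
14–16 s: ½(-8 + -3)(2) = -11 m/s
16–18 s: ½(-3 + 2)(2) = -1 m/s
Δv = 16 m/s, so v(18) = -6 + (16) = 10 m/s.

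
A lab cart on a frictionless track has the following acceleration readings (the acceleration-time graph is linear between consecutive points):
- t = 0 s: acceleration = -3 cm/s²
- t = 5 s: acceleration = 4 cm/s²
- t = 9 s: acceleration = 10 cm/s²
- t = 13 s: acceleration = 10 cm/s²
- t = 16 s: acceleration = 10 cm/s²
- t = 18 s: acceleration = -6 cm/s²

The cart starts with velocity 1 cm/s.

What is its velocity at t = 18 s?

105.5 cm/s

Δv equals the area under the a-t graph; then v = v₀ + Δv.
0–5 s: ½(-3 + 4)(5) = 2.5 cm/s
5–9 s: ½(4 + 10)(4) = 28 cm/s
9–13 s: 10 × 4 = 40 cm/s
13–16 s: 10 × 3 = 30 cm/s
16–18 s: ½(10 + -6)(2) = 4 cm/s
Δv = 104.5 cm/s, so v(18) = 1 + (104.5) = 105.5 cm/s.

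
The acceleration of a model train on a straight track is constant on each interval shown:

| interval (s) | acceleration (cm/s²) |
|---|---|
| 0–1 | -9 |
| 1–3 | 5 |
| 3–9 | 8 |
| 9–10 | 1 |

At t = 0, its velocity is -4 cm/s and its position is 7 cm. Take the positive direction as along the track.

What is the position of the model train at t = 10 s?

154 cm

On each constant-a segment, Δv = aΔt and Δx = v₀Δt + ½aΔt²; chain segment to segment.
0–1 s: v starts -4 cm/s; Δx = -4·1 + ½·-9·1² = -8.5 cm; v ends -13 cm/s.
1–3 s: v starts -13 cm/s; Δx = -13·2 + ½·5·2² = -16 cm; v ends -3 cm/s.
3–9 s: v starts -3 cm/s; Δx = -3·6 + ½·8·6² = 126 cm; v ends 45 cm/s.
9–10 s: v starts 45 cm/s; Δx = 45·1 + ½·1·1² = 45.5 cm; v ends 46 cm/s.
x(10) = 7 + Σ Δx = 154 cm.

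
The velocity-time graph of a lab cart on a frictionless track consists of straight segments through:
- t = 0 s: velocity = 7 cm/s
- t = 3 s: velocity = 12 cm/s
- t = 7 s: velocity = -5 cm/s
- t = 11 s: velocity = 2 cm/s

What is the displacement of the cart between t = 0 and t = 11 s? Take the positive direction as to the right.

36.5 cm

Displacement is the signed area under the v-t curve.
0–3 s: ½(7 + 12)(3) = 28.5 cm
3–7 s: ½(12 + -5)(4) = 14 cm
7–11 s: ½(-5 + 2)(4) = -6 cm
Net displacement = 36.5 cm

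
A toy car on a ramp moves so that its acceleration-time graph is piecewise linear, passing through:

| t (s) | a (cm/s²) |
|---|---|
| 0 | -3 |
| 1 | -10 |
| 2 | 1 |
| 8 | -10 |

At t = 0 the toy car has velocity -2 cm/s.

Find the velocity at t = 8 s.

-40 cm/s

Δv equals the area under the a-t graph; then v = v₀ + Δv.
0–1 s: ½(-3 + -10)(1) = -6.5 cm/s
1–2 s: ½(-10 + 1)(1) = -4.5 cm/s
2–8 s: ½(1 + -10)(6) = -27 cm/s
Δv = -38 cm/s, so v(8) = -2 + (-38) = -40 cm/s.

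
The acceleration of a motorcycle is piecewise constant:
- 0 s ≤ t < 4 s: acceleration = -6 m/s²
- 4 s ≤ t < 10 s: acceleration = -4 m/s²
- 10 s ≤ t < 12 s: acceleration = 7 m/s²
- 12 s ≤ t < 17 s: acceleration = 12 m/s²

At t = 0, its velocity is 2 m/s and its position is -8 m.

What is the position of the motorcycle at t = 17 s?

-340 m

On each constant-a segment, Δv = aΔt and Δx = v₀Δt + ½aΔt²; chain segment to segment.
0–4 s: v starts 2 m/s; Δx = 2·4 + ½·-6·4² = -40 m; v ends -22 m/s.
4–10 s: v starts -22 m/s; Δx = -22·6 + ½·-4·6² = -204 m; v ends -46 m/s.
10–12 s: v starts -46 m/s; Δx = -46·2 + ½·7·2² = -78 m; v ends -32 m/s.
12–17 s: v starts -32 m/s; Δx = -32·5 + ½·12·5² = -10 m; v ends 28 m/s.
x(17) = -8 + Σ Δx = -340 m.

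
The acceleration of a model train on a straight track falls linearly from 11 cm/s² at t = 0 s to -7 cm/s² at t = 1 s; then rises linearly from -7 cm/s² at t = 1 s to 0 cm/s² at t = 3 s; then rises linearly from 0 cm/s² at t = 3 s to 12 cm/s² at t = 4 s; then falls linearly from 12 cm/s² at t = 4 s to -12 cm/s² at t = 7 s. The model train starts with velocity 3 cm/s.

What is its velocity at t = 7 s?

Δv equals the area under the a-t graph; then v = v₀ + Δv.
0–1 s: ½(11 + -7)(1) = 2 cm/s
1–3 s: ½(-7 + 0)(2) = -7 cm/s
3–4 s: ½(0 + 12)(1) = 6 cm/s
4–7 s: ½(12 + -12)(3) = 0 cm/s
Δv = 1 cm/s, so v(7) = 3 + (1) = 4 cm/s.

4 cm/s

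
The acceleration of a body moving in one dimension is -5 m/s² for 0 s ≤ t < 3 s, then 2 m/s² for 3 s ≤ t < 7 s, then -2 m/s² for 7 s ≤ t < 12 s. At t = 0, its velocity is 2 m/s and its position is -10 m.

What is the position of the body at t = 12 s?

-112.5 m

On each constant-a segment, Δv = aΔt and Δx = v₀Δt + ½aΔt²; chain segment to segment.
0–3 s: v starts 2 m/s; Δx = 2·3 + ½·-5·3² = -16.5 m; v ends -13 m/s.
3–7 s: v starts -13 m/s; Δx = -13·4 + ½·2·4² = -36 m; v ends -5 m/s.
7–12 s: v starts -5 m/s; Δx = -5·5 + ½·-2·5² = -50 m; v ends -15 m/s.
x(12) = -10 + Σ Δx = -112.5 m.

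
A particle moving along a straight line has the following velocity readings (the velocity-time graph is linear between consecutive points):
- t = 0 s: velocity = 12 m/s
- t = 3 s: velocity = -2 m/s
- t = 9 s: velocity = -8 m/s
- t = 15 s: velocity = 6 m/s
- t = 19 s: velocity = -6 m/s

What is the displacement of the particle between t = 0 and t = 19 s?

-21 m

Displacement is the signed area under the v-t curve.
0–3 s: ½(12 + -2)(3) = 15 m
3–9 s: ½(-2 + -8)(6) = -30 m
9–15 s: ½(-8 + 6)(6) = -6 m
15–19 s: ½(6 + -6)(4) = 0 m
Net displacement = -21 m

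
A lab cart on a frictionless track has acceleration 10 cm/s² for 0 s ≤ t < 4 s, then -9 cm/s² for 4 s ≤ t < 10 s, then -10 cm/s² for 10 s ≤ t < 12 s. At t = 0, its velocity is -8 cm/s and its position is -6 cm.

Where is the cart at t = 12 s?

On each constant-a segment, Δv = aΔt and Δx = v₀Δt + ½aΔt²; chain segment to segment.
0–4 s: v starts -8 cm/s; Δx = -8·4 + ½·10·4² = 48 cm; v ends 32 cm/s.
4–10 s: v starts 32 cm/s; Δx = 32·6 + ½·-9·6² = 30 cm; v ends -22 cm/s.
10–12 s: v starts -22 cm/s; Δx = -22·2 + ½·-10·2² = -64 cm; v ends -42 cm/s.
x(12) = -6 + Σ Δx = 8 cm.

8 cm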